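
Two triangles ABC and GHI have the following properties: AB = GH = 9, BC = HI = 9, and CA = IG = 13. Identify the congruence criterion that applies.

The given information matches SSS: All three pairs of corresponding sides are equal (Side-Side-Side).

SSS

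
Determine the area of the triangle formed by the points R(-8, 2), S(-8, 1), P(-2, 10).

Shoelace: Area = (1/2)|-8(1-10) + -8(10-2) + -2(2-1)| = (1/2)(6) = 3

3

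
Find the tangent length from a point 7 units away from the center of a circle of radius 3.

The tangent, radius, and line from the external point to the center form a right triangle.
The right angle is where the tangent meets the radius.
By the Pythagorean theorem: tangent² + 3² = 7²
tangent² = 49 - 9 = 40
tangent = 2*sqrt(10)

2*sqrt(10)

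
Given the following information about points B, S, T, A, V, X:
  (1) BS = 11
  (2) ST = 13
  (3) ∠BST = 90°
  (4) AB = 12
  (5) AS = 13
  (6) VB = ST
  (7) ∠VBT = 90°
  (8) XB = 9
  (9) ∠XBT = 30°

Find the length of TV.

From the given relations: VB = ST = 13.
Step 1: By the law of cosines on triangle BST: BT² = 11² + 13² − 2·11·13·cos(90°) = 290, so BT ≈ 17.03.
Step 2: By the law of cosines on triangle TBV: TV² = 17.03² + 13² − 2·17.03·13·cos(90°) = 459, so TV = 3·√51.

Therefore, the length of TV = 3·√51.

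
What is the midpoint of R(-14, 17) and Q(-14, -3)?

M = ((x₁ + x₂)/2, (y₁ + y₂)/2)
= ((-14 + -14)/2, (17 + -3)/2)
= (-28/2, 14/2) = (-14, 7)

(-14, 7)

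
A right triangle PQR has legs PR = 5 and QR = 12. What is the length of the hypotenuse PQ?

By the Pythagorean theorem: PQ^2 = PR^2 + QR^2
PQ^2 = 5^2 + 12^2 = 25 + 144 = 169
PQ = sqrt(169) = 13

13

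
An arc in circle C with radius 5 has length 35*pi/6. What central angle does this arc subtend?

θ = 360 × 35*pi/6 / (2π × 5) = 210° (rearranging arc length formula).

210°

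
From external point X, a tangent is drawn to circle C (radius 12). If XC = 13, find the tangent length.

Let T be the point of tangency. Then CT ⊥ XT (radius ⊥ tangent).
In right triangle CTX: CX² = CT² + XT²
13² = 12² + XT²
XT² = 25, XT = 5

5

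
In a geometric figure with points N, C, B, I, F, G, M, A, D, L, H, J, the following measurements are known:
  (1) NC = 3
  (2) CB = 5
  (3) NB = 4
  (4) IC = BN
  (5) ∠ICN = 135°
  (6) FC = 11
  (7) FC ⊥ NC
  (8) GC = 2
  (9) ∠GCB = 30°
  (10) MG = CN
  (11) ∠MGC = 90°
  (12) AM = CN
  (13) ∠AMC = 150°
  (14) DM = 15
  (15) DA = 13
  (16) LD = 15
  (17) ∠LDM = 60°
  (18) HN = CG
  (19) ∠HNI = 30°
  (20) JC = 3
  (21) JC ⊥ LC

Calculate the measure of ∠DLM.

Step 1: By the law of cosines on triangle LDM: LM² = 15² + 15² − 2·15·15·cos(60°) = 225, so LM = 15.
Step 2: By the inverse law of cosines on triangle DLM: cos(∠DLM) = (15² + 15² − 15²) / (2·15·15) = 225/450 = 0.5, so ∠DLM = 60°.

Therefore, the measure of angle ∠DLM = 60°.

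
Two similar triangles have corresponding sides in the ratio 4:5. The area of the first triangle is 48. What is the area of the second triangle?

The ratio of areas of similar triangles = (side ratio)^2.
Side ratio = 4:5, so area ratio = 16:25.
Area of the second triangle / Area of the first triangle = 25/16
Area of the second triangle = 48 * 25/16 = 75

75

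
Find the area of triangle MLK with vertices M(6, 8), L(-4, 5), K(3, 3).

The Shoelace formula computes the area from vertex coordinates by summing cross products.
For vertices (6,8), (-4,5), (3,3):
Signed sum = 6*5 - -4*8 + -4*3 - 3*5 + 3*8 - 6*3
= 62 + -27 + 6 = 41
Area = (1/2)|41| = 41/2.

41/2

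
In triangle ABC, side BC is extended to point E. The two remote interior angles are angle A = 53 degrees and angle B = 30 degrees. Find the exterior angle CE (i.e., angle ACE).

By the exterior angle theorem, an exterior angle of a triangle equals the sum of the two remote interior angles.
Exterior angle = angle A + angle B
Exterior angle = 53 + 30 = 83 degrees

83 degrees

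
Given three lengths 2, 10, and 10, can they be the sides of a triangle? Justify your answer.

Sort the sides: 2, 10, 10.
It suffices to check that the sum of the two smallest exceeds the largest:
2 + 10 = 12 > 10. ✓
Yes, a valid triangle can be formed.

Yes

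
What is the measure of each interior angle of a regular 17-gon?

Each interior angle of a regular n-gon is (n - 2) * 180 / n.
For n = 17: (17 - 2) * 180 / 17 = 2700/17 = 2700/17 degrees.

2700/17 degrees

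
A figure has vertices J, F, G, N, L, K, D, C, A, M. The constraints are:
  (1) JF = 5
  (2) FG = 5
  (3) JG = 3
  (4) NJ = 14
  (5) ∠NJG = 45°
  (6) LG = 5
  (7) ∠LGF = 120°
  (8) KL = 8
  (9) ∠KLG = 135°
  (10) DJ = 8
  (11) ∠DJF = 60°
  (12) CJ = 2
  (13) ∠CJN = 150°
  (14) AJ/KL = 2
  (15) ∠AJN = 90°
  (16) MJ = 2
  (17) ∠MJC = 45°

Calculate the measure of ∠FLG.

Step 1: By the law of cosines on triangle LGF: LF² = 5² + 5² − 2·5·5·cos(120°) = 75, so LF = 5·√3.
Step 2: By the inverse law of cosines on triangle FLG: cos(∠FLG) = ((5·√3)² + 5² − 5²) / (2·5·√3·5) = 75/86.6 = 0.866, so ∠FLG = 30°.

Therefore, the measure of angle ∠FLG = 30°.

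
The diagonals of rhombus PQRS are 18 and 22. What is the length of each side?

The diagonals of a rhombus bisect each other at right angles.
Half-diagonals: 18/2 = 9 and 22/2 = 11
side = sqrt(9^2 + 11^2)
side = sqrt(81 + 121)
side = sqrt(202)

sqrt(202)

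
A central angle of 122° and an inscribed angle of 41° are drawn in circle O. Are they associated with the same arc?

By the inscribed angle theorem, the inscribed angle for a central angle of 122° should be 122° / 2 = 61°.
The given inscribed angle is 41°, which does not equal 61°.
Therefore, no, they do not correspond to the same arc.

No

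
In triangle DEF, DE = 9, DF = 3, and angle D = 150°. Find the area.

Area = (1/2)(9)(3) sin(150°) = (1/2)(9)(3)(1/2) = 27/4

27/4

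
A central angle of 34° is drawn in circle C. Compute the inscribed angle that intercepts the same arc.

Inscribed angle = 34° / 2 = 17° (inscribed angle theorem).

17°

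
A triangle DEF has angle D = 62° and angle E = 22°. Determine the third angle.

The interior angles sum to 180°: angle F = 180 - 62 - 22 = 96°.
The triangle is obtuse (angles 62°, 22°, 96°).

96 degrees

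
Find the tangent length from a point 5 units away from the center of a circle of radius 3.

The tangent, radius, and line from the external point to the center form a right triangle.
The right angle is where the tangent meets the radius.
By the Pythagorean theorem: tangent² + 3² = 5²
tangent² = 25 - 9 = 16
tangent = 4

4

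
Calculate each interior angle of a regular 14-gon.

Each interior angle of a regular n-gon is (n - 2) * 180 / n.
For n = 14: (14 - 2) * 180 / 14 = 2160/14 = 1080/7 degrees.

1080/7 degrees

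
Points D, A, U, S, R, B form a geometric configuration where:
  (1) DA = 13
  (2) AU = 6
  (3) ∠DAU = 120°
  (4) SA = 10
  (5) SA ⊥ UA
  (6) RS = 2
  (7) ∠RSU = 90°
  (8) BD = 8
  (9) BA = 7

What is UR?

Step 1: By the law of cosines on triangle UAS: US² = 6² + 10² − 2·6·10·cos(90°) = 136, so US = 2·√34.
Step 2: By the law of cosines on triangle USR: UR² = (2·√34)² + 2² − 2·2·√34·2·cos(90°) = 140, so UR = 2·√35.

Therefore, the length of UR = 2·√35.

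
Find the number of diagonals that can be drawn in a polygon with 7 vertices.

The number of diagonals in an n-gon is n(n - 3)/2.
For n = 7: 7(7 - 3)/2 = 7 × 4 / 2 = 14.

14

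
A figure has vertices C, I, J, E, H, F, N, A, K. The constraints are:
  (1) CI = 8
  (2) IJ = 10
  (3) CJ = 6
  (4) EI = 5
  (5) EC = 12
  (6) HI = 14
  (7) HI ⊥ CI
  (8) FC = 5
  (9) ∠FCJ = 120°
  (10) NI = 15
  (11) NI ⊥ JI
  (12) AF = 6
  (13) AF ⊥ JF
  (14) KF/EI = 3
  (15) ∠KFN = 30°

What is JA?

Step 1: By the law of cosines on triangle FCJ: FJ² = 5² + 6² − 2·5·6·cos(120°) = 91, so FJ = √91.
Step 2: By the law of cosines on triangle JFA: JA² = √91² + 6² − 2·√91·6·cos(90°) = 127, so JA = √127.

Therefore, the length of JA = √127.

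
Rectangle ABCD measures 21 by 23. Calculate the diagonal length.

A rectangle's diagonal splits it into two right triangles, with the diagonal as the hypotenuse.
By the Pythagorean theorem, d^2 = 21^2 + 23^2 = 970.
Therefore d = sqrt(970).

sqrt(970)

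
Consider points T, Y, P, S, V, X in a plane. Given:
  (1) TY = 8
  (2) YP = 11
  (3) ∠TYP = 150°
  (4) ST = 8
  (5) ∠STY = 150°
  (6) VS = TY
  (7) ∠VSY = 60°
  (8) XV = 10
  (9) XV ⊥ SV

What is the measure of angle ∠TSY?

Step 1: By the law of cosines on triangle STY: SY² = 8² + 8² − 2·8·8·cos(150°) = 238.85, so SY ≈ 15.45.
Step 2: By the inverse law of cosines on triangle TSY: cos(∠TSY) = (8² + 15.45² − 8²) / (2·8·15.45) = 238.85/247.28 = 0.9659, so ∠TSY = 15°.

Therefore, the measure of angle ∠TSY = 15°.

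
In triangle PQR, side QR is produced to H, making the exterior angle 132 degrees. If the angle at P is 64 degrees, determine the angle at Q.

angle Q = 132 - 64 = 68 degrees (exterior angle theorem).

68 degrees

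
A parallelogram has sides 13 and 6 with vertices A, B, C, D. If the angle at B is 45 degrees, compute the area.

Area = 13 * 6 * sin(45°) = 78 * sqrt(2)/2 = 39*sqrt(2)

39*sqrt(2)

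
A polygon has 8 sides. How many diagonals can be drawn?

The number of diagonals in an n-gon is n(n - 3)/2.
For n = 8: 8(8 - 3)/2 = 8 × 5 / 2 = 20.

20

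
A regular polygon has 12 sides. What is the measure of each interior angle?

Each interior angle of a regular n-gon is (n - 2) * 180 / n.
For n = 12: (12 - 2) * 180 / 12 = 1800/12 = 150 degrees.

150 degrees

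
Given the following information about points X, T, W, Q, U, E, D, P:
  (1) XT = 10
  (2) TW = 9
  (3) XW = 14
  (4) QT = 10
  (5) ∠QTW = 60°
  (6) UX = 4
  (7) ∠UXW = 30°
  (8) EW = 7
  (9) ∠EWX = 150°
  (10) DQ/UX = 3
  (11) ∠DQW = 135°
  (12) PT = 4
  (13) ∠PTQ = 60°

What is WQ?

Step 1: By the law of cosines on triangle WTQ: WQ² = 9² + 10² − 2·9·10·cos(60°) = 91, so WQ = √91.

Therefore, the length of WQ = √91.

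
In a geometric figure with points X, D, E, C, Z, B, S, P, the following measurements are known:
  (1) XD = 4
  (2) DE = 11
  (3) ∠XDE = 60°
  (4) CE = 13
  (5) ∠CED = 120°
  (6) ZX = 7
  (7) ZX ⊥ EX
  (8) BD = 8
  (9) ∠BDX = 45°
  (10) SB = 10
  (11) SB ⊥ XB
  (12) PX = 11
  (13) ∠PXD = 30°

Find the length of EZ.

Step 1: By the law of cosines on triangle EDX: EX² = 11² + 4² − 2·11·4·cos(60°) = 93, so EX = √93.
Step 2: By the law of cosines on triangle EXZ: EZ² = √93² + 7² − 2·√93·7·cos(90°) = 142, so EZ = √142.

Therefore, the length of EZ = √142.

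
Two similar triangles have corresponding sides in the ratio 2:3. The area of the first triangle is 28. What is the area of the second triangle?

Area ratio = (2/3)^2 = 4/9. Area of the second triangle = 28 * 9/4 = 63.

63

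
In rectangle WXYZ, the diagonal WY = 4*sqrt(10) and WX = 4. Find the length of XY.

b = sqrt(d^2 - a^2) = sqrt(160 - 16) = sqrt(144) = 12

12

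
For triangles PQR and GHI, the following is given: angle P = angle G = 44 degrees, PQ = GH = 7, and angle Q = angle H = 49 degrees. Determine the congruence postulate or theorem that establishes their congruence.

Consider the given information: angle P = angle G = 44 degrees, PQ = GH = 7, and angle Q = angle H = 49 degrees
This is not SSS or AAS: SSS requires all three pairs of sides, but we don't have that. AAS requires two angles and a non-included side.
The correct criterion is ASA. Two pairs of corresponding angles and the included side are equal (Angle-Side-Angle).

ASA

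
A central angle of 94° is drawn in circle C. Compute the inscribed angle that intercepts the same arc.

Inscribed angle = 94° / 2 = 47° (inscribed angle theorem).

47°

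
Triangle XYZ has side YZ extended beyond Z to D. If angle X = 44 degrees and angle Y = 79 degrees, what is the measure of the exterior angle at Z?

The interior angle at Z is 180 - 44 - 79 = 57 degrees.
The exterior angle and interior angle at Z are supplementary:
Exterior angle = 180 - 57 = 123 degrees.

123 degrees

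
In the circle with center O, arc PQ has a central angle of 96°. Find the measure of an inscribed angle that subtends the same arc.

By the inscribed angle theorem, the inscribed angle is half the central angle.
Inscribed angle = 96° / 2 = 48°

48°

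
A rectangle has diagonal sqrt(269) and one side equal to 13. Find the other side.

Using the Pythagorean theorem: d^2 = a^2 + b^2
b^2 = d^2 - a^2
b^2 = 269 - 169
b^2 = 100
b = sqrt(100) = 10

10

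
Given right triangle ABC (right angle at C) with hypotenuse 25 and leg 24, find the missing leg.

BC = sqrt(25^2 - 24^2) = sqrt(49) = 7

7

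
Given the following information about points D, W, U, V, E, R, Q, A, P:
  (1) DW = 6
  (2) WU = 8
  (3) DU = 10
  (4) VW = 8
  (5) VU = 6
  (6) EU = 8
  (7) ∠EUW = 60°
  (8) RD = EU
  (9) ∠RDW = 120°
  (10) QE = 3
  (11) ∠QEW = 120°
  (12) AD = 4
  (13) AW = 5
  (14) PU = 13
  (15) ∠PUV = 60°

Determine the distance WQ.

Step 1: By the law of cosines on triangle EUW: EW² = 8² + 8² − 2·8·8·cos(60°) = 64, so EW = 8.
Step 2: By the law of cosines on triangle WEQ: WQ² = 8² + 3² − 2·8·3·cos(120°) = 97, so WQ = √97.

Therefore, the length of WQ = √97.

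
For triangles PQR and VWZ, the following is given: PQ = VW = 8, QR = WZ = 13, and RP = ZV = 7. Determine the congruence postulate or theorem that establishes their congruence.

The given information matches SSS: All three pairs of corresponding sides are equal (Side-Side-Side).

SSS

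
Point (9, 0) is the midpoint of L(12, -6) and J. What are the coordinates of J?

Using the midpoint formula: M = ((x1 + x2)/2, (y1 + y2)/2)
We know M = (9, 0) and L = (12, -6)
For x: 9 = (12 + x2)/2, so x2 = 2*9 - 12 = 6
For y: 0 = (-6 + y2)/2, so y2 = 2*0 - -6 = 6
J = (6, 6)

(6, 6)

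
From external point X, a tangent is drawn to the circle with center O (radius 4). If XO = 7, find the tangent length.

The tangent, radius, and line from the external point to the center form a right triangle.
The right angle is where the tangent meets the radius.
By the Pythagorean theorem: tangent² + 4² = 7²
tangent² = 49 - 16 = 33
tangent = sqrt(33)

sqrt(33)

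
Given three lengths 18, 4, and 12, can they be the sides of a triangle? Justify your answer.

The longest side is 18. The other two sides sum to 4 + 12 = 16.
Since 16 ≤ 18, the two shorter sides cannot reach around to close the triangle.

No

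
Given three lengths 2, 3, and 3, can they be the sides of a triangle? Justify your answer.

For three segments to close into a triangle, no single side can be as long as the other two combined.
The longest side is 3, and 2 + 3 = 5 > 3.
A triangle can be formed.

Yes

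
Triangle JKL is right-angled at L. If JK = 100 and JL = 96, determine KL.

Rearranging the Pythagorean theorem to solve for the unknown leg:
leg^2 = hypotenuse^2 - known_leg^2 = 10000 - 9216 = 784
leg = sqrt(784) = 28.

28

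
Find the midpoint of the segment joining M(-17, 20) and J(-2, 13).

The midpoint is the average of the coordinates:
x: (-17 + -2)/2 = -19/2
y: (20 + 13)/2 = 33/2
Midpoint = (-19/2, 33/2)

(-19/2, 33/2)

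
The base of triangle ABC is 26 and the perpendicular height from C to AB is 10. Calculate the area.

Area = (1/2) * base * height
Area = (1/2) * 26 * 10
Area = 130

130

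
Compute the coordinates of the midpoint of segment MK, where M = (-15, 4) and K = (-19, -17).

The midpoint is the average of the coordinates:
x: (-15 + -19)/2 = -17
y: (4 + -17)/2 = -13/2
Midpoint = (-17, -13/2)

(-17, -13/2)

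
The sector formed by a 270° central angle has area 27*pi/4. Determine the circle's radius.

The sector covers 270°/360° = 3/4 of the full circle.
Full circle area = 27*pi/4 / 3/4 = 9*pi.
Since full area = πr², we get r² = 9*pi/π = 9, so r = 3.

3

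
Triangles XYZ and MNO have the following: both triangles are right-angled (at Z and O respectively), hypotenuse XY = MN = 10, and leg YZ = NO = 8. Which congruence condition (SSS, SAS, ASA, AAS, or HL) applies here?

Consider the given information: both triangles are right-angled (at Z and O respectively), hypotenuse XY = MN = 10, and leg YZ = NO = 8
This is not SAS or ASA: SAS requires two sides and the included angle between them. ASA requires two angles and the side between them.
The correct criterion is HL. The hypotenuse and one leg of two right triangles are equal (Hypotenuse-Leg).

HL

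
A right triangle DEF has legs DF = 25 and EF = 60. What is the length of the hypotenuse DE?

DE = sqrt(25^2 + 60^2) = sqrt(4225) = 65

65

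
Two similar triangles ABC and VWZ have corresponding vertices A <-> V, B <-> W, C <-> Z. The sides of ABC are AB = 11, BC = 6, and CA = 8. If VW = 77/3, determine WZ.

k = 77/3/11 = 7/3. WZ = 7/3 * 6 = 14.

14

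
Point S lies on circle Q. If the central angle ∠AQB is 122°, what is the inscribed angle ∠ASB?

An inscribed angle intercepts an arc from a point on the circle, while the central angle intercepts the same arc from the center.
The inscribed angle is always half the central angle: 122° / 2 = 61°.

61°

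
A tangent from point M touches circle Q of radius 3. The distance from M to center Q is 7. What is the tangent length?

tangent = √(d² - r²) = √(7² - 3²) = √(49 - 9) = √40 = 2*sqrt(10)

2*sqrt(10)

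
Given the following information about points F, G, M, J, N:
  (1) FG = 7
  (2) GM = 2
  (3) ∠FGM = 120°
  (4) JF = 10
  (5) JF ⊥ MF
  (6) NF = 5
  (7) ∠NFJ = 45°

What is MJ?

Step 1: By the law of cosines on triangle FGM: FM² = 7² + 2² − 2·7·2·cos(120°) = 67, so FM = √67.
Step 2: By the law of cosines on triangle MFJ: MJ² = √67² + 10² − 2·√67·10·cos(90°) = 167, so MJ = √167.

Therefore, the length of MJ = √167.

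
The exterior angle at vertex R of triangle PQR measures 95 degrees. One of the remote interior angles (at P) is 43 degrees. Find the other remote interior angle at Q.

angle Q = 95 - 43 = 52 degrees (exterior angle theorem).

52 degrees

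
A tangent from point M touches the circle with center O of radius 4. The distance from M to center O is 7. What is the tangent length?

Let T be the point of tangency. Then OT ⊥ MT (radius ⊥ tangent).
In right triangle OTM: OM² = OT² + MT²
7² = 4² + MT²
MT² = 33, MT = sqrt(33)

sqrt(33)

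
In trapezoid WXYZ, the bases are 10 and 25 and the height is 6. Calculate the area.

Area = (10 + 25) * 6 / 2 = 210 / 2 = 105

105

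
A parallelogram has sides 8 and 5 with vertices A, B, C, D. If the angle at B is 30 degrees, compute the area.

Area = 8 * 5 * sin(30°) = 40 * 1/2 = 20

20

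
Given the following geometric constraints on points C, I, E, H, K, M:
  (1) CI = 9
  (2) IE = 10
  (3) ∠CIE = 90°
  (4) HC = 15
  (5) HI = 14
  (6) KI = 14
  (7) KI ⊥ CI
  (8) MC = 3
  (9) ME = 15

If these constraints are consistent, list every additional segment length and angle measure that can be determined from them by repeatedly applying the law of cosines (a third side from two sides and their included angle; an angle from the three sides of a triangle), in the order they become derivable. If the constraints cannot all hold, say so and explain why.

The constraints are consistent. Derivable facts, in order:
After 1 step:
- CE = √181
- CK ≈ 16.64
- ∠CHI = 35.95°
- ∠CIH = 78.09°
- ∠HCI = 65.96°
After 2 steps:
- ∠CEI = 41.99°
- ∠CEM = 10.38°
- ∠CKI = 32.74°
- ∠CME = 53.92°
- ∠ECI = 48.01°
- ∠ECM = 115.7°
- ∠ICK = 57.26°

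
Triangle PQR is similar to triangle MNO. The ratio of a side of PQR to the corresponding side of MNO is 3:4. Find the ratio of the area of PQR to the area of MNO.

The ratio of areas of similar triangles equals the square of the side ratio.
Side ratio = 3:4
Area ratio = (3/4)^2 = 9/16 = 9:16

9:16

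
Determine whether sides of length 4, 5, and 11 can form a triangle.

Check the triangle inequality: 4 + 5 = 9 ≤ 11.
Since the sum of two sides does not exceed the third, no triangle can be formed.

No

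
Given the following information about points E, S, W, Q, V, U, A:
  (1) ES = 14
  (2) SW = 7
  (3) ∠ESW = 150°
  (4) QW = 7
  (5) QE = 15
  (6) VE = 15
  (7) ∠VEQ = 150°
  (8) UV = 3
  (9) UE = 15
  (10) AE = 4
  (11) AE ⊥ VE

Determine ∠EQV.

Step 1: By the law of cosines on triangle QEV: QV² = 15² + 15² − 2·15·15·cos(150°) = 839.71, so QV ≈ 28.98.
Step 2: By the inverse law of cosines on triangle EQV: cos(∠EQV) = (15² + 28.98² − 15²) / (2·15·28.98) = 839.71/869.33 = 0.9659, so ∠EQV = 15°.

Therefore, the measure of angle ∠EQV = 15°.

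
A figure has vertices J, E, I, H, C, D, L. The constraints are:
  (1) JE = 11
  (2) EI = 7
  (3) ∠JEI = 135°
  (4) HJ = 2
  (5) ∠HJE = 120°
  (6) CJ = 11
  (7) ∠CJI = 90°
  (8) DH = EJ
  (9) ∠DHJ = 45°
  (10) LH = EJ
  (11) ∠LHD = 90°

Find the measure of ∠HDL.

From the given relations: DH = EJ = 11; LH = EJ = 11.
Step 1: By the law of cosines on triangle DHL: DL² = 11² + 11² − 2·11·11·cos(90°) = 242, so DL = 11·√2.
Step 2: By the inverse law of cosines on triangle HDL: cos(∠HDL) = (11² + (11·√2)² − 11²) / (2·11·11·√2) = 242/342.24 = 0.7071, so ∠HDL = 45°.

Therefore, the measure of angle ∠HDL = 45°.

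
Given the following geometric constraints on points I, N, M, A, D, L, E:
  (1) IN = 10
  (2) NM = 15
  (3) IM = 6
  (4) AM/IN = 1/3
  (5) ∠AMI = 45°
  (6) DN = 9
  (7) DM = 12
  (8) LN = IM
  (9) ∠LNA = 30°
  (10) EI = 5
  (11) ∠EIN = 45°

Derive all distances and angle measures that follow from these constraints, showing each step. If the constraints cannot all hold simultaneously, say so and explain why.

The constraints are consistent.

From the given relations:
  AM = 1/3·IN = 1/3·10 ≈ 3.33
  LN = IM = 6

Step 1: From IM = 6, MA = 3.33, and ∠IMA = 45°, by the law of cosines:
  IA² = IM² + MA² - 2·IM·MA·cos(45°) = 36 + 11.11 - 28.28 = 18.83
  IA ≈ 4.34

Step 2: From NI = 10, IE = 5, and ∠NIE = 45°, by the law of cosines:
  NE² = NI² + IE² - 2·NI·IE·cos(45°) = 100 + 25 - 70.71 = 54.29
  NE ≈ 7.37

Step 3: From IM = 6, IN = 10, MN = 15, by the inverse law of cosines:
  cos(∠MIN) = (IM² + IN² - MN²) / (2·IM·IN)
  ∠MIN = 137.87°

Step 4: From ND = 9, NM = 15, DM = 12, by the inverse law of cosines:
  cos(∠DNM) = (ND² + NM² - DM²) / (2·ND·NM)
  ∠DNM = 53.13°

Step 5: From NI = 10, NM = 15, IM = 6, by the inverse law of cosines:
  cos(∠INM) = (NI² + NM² - IM²) / (2·NI·NM)
  ∠INM = 15.56°

Step 6: From MD = 12, MN = 15, DN = 9, by the inverse law of cosines:
  cos(∠DMN) = (MD² + MN² - DN²) / (2·MD·MN)
  ∠DMN = 36.87°

Step 7: From MI = 6, MN = 15, IN = 10, by the inverse law of cosines:
  cos(∠IMN) = (MI² + MN² - IN²) / (2·MI·MN)
  ∠IMN = 26.56°

Step 8: From DM = 12, DN = 9, MN = 15, by the inverse law of cosines:
  cos(∠MDN) = (DM² + DN² - MN²) / (2·DM·DN)
  ∠MDN = 90°

Step 9: From IA = 4.34, IM = 6, AM = 3.33, by the inverse law of cosines:
  cos(∠AIM) = (IA² + IM² - AM²) / (2·IA·IM)
  ∠AIM = 32.9°

Step 10: From NE = 7.37, NI = 10, EI = 5, by the inverse law of cosines:
  cos(∠ENI) = (NE² + NI² - EI²) / (2·NE·NI)
  ∠ENI = 28.68°

Step 11: From AI = 4.34, AM = 3.33, IM = 6, by the inverse law of cosines:
  cos(∠IAM) = (AI² + AM² - IM²) / (2·AI·AM)
  ∠IAM = 102.1°

Step 12: From EI = 5, EN = 7.37, IN = 10, by the inverse law of cosines:
  cos(∠IEN) = (EI² + EN² - IN²) / (2·EI·EN)
  ∠IEN = 106.32°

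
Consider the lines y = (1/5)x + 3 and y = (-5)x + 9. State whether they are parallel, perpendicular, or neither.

Slope of line 1: m1 = 1/5
Slope of line 2: m2 = -5
m1 * m2 = -1, so perpendicular.

Perpendicular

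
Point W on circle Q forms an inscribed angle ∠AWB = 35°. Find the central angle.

The inscribed angle theorem states that a central angle is always twice any inscribed angle that subtends the same arc.
Since the inscribed angle is 35°, the central angle = 2 × 35° = 70°.

70°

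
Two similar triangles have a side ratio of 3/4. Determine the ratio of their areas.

The ratio of areas of similar triangles equals the square of the side ratio.
Side ratio = 3:4
Area ratio = (3/4)^2 = 9/16 = 9:16

9:16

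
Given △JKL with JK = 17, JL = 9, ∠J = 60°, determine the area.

Area = (1/2)(17)(9) sin(60°) = (1/2)(17)(9)(sqrt(3)/2) = 153*sqrt(3)/4

153*sqrt(3)/4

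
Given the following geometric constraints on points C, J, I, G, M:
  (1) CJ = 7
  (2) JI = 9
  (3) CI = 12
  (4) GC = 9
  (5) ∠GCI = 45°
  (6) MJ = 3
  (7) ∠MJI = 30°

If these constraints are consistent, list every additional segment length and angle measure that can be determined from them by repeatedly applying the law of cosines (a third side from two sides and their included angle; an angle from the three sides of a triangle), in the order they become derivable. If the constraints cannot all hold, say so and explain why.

The constraints are consistent. Derivable facts, in order:
After 1 step:
- IG ≈ 8.5
- IM ≈ 6.58
- ∠CIJ = 35.43°
- ∠CJI = 96.38°
- ∠ICJ = 48.19°
After 2 steps:
- ∠CGI = 86.53°
- ∠CIG = 48.47°
- ∠IMJ = 136.81°
- ∠JIM = 13.19°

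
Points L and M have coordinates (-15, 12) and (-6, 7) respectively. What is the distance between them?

d = sqrt((-6 - -15)^2 + (7 - 12)^2)
d = sqrt(9^2 + -5^2)
d = sqrt(81 + 25)
d = sqrt(106)

sqrt(106)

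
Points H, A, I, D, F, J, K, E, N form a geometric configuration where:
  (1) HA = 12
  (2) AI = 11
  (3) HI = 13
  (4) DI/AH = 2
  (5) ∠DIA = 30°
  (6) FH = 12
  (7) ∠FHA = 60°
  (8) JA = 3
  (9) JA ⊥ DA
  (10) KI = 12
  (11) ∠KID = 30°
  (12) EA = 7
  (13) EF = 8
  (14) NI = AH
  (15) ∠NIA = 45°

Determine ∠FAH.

Step 1: By the law of cosines on triangle AHF: AF² = 12² + 12² − 2·12·12·cos(60°) = 144, so AF = 12.
Step 2: By the inverse law of cosines on triangle FAH: cos(∠FAH) = (12² + 12² − 12²) / (2·12·12) = 144/288 = 0.5, so ∠FAH = 60°.

Therefore, the measure of angle ∠FAH = 60°.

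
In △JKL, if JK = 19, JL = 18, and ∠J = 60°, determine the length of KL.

By the law of cosines: KL^2 = JK^2 + JL^2 - 2*JK*JL*cos(J)
KL^2 = 19^2 + 18^2 - 2*19*18*cos(60°)
KL^2 = 361 + 324 - 684*(1/2)
KL^2 = 343
KL = 7*sqrt(7)

7*sqrt(7)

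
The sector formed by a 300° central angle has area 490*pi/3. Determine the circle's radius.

r² = 360 × 490*pi/3 / (π × 300) = 196, so r = 14.

14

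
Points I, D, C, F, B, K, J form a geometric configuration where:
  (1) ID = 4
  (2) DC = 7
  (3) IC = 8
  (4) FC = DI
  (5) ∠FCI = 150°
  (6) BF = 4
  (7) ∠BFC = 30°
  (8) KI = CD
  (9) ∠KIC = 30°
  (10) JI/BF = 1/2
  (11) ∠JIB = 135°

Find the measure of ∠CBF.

From the given relations: FC = DI = 4.
Step 1: By the law of cosines on triangle BFC: BC² = 4² + 4² − 2·4·4·cos(30°) = 4.29, so BC ≈ 2.07.
Step 2: By the inverse law of cosines on triangle CBF: cos(∠CBF) = (2.07² + 4² − 4²) / (2·2.07·4) = 4.29/16.56 = 0.2588, so ∠CBF = 75°.

Therefore, the measure of angle ∠CBF = 75°.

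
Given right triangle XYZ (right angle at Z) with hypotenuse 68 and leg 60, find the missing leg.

By the Pythagorean theorem: YZ^2 = XY^2 - XZ^2
YZ^2 = 68^2 - 60^2 = 4624 - 3600 = 1024
YZ = sqrt(1024) = 32

32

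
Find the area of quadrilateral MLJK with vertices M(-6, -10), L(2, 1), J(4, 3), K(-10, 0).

The Shoelace formula works by pairing each vertex with the next (cycling back to the first).
For each pair, compute x_i*y_(i+1) - x_(i+1)*y_i:
  (-6*1 - 2*-10) = 14
  (2*3 - 4*1) = 2
  (4*0 - -10*3) = 30
  (-10*-10 - -6*0) = 100
Taking half the absolute value of the total: Area = (1/2)(146) = 73.

73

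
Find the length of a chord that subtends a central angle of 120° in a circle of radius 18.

Chord length = 2r sin(θ/2)
= 2 × 18 × sin(120°/2)
= 2 × 18 × sin(60°)
= 18*sqrt(3)

18*sqrt(3)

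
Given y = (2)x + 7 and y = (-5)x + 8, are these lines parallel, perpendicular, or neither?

Slope of line 1: m1 = 2
Slope of line 2: m2 = -5
For parallel lines we need equal slopes: 2 != -5.
For perpendicular lines we need m1*m2 = -1: (2)(-5) = -10 != -1.
Since neither condition holds, the lines are neither parallel nor perpendicular.

Neither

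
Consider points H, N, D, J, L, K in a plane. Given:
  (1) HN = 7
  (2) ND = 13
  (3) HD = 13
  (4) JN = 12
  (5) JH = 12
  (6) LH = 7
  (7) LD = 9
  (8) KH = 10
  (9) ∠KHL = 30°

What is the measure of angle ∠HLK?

Step 1: By the law of cosines on triangle LHK: LK² = 7² + 10² − 2·7·10·cos(30°) = 27.76, so LK ≈ 5.27.
Step 2: By the inverse law of cosines on triangle HLK: cos(∠HLK) = (7² + 5.27² − 10²) / (2·7·5.27) = -23.24/73.76 = -0.3151, so ∠HLK = 108.37°.

Therefore, the measure of angle ∠HLK = 108.37°.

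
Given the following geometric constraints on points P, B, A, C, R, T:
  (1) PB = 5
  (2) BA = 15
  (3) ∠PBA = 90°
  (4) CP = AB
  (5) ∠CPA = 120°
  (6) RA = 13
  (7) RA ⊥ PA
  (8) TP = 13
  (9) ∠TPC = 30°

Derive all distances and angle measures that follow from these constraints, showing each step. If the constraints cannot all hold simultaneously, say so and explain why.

The constraints are consistent.

From the given relations:
  CP = AB = 15

Step 1: From PB = 5, BA = 15, and ∠PBA = 90°, by the law of cosines:
  PA² = PB² + BA² - 2·PB·BA·cos(90°) = 25 + 225 - 0 = 250
  PA = 5·√10

Step 2: From CP = 15, PT = 13, and ∠CPT = 30°, by the law of cosines:
  CT² = CP² + PT² - 2·CP·PT·cos(30°) = 225 + 169 - 337.7 = 56.25
  CT ≈ 7.5

Step 3: From PA = 5·√10, AR = 13, and ∠PAR = 90°, by the law of cosines:
  PR² = PA² + AR² - 2·PA·AR·cos(90°) = 250 + 169 - 0 = 419
  PR ≈ 20.47

Step 4: From AP = 5·√10, PC = 15, and ∠APC = 120°, by the law of cosines:
  AC² = AP² + PC² - 2·AP·PC·cos(120°) = 250 + 225 + 237.2 = 712.2
  AC ≈ 26.69

Step 5: From PA = 5·√10, PB = 5, AB = 15, by the inverse law of cosines:
  cos(∠APB) = (PA² + PB² - AB²) / (2·PA·PB)
  ∠APB = 71.57°

Step 6: From AB = 15, AP = 5·√10, BP = 5, by the inverse law of cosines:
  cos(∠BAP) = (AB² + AP² - BP²) / (2·AB·AP)
  ∠BAP = 18.43°

Step 7: From CP = 15, CT = 7.5, PT = 13, by the inverse law of cosines:
  cos(∠PCT) = (CP² + CT² - PT²) / (2·CP·CT)
  ∠PCT = 60.07°

Step 8: From TC = 7.5, TP = 13, CP = 15, by the inverse law of cosines:
  cos(∠CTP) = (TC² + TP² - CP²) / (2·TC·TP)
  ∠CTP = 89.93°

Step 9: From PA = 5·√10, PR = 20.47, AR = 13, by the inverse law of cosines:
  cos(∠APR) = (PA² + PR² - AR²) / (2·PA·PR)
  ∠APR = 39.43°

Step 10: From AC = 26.69, AP = 5·√10, CP = 15, by the inverse law of cosines:
  cos(∠CAP) = (AC² + AP² - CP²) / (2·AC·AP)
  ∠CAP = 29.13°

Step 11: From CA = 26.69, CP = 15, AP = 5·√10, by the inverse law of cosines:
  cos(∠ACP) = (CA² + CP² - AP²) / (2·CA·CP)
  ∠ACP = 30.87°

Step 12: From RA = 13, RP = 20.47, AP = 5·√10, by the inverse law of cosines:
  cos(∠ARP) = (RA² + RP² - AP²) / (2·RA·RP)
  ∠ARP = 50.57°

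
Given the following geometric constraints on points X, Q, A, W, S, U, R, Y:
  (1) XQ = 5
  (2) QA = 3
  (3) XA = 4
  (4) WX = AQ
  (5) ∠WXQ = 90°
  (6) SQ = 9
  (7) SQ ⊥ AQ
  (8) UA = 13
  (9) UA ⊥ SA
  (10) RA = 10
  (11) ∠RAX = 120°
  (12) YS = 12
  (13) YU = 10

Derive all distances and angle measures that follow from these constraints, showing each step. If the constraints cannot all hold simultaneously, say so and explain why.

The constraints are consistent.

From the given relations:
  WX = AQ = 3

Step 1: From XA = 4, AR = 10, and ∠XAR = 120°, by the law of cosines:
  XR² = XA² + AR² - 2·XA·AR·cos(120°) = 16 + 100 + 40 = 156
  XR = 2·√39

Step 2: From QX = 5, XW = 3, and ∠QXW = 90°, by the law of cosines:
  QW² = QX² + XW² - 2·QX·XW·cos(90°) = 25 + 9 - 0 = 34
  QW = √34

Step 3: From AQ = 3, QS = 9, and ∠AQS = 90°, by the law of cosines:
  AS² = AQ² + QS² - 2·AQ·QS·cos(90°) = 9 + 81 - 0 = 90
  AS = 3·√10

Step 4: From XA = 4, XQ = 5, AQ = 3, by the inverse law of cosines:
  cos(∠AXQ) = (XA² + XQ² - AQ²) / (2·XA·XQ)
  ∠AXQ = 36.87°

Step 5: From QA = 3, QX = 5, AX = 4, by the inverse law of cosines:
  cos(∠AQX) = (QA² + QX² - AX²) / (2·QA·QX)
  ∠AQX = 53.13°

Step 6: From AQ = 3, AX = 4, QX = 5, by the inverse law of cosines:
  cos(∠QAX) = (AQ² + AX² - QX²) / (2·AQ·AX)
  ∠QAX = 90°

Step 7: From SA = 3·√10, AU = 13, and ∠SAU = 90°, by the law of cosines:
  SU² = SA² + AU² - 2·SA·AU·cos(90°) = 90 + 169 - 0 = 259
  SU ≈ 16.09

Step 8: From XA = 4, XR = 2·√39, AR = 10, by the inverse law of cosines:
  cos(∠AXR) = (XA² + XR² - AR²) / (2·XA·XR)
  ∠AXR = 43.9°

Step 9: From QW = √34, QX = 5, WX = 3, by the inverse law of cosines:
  cos(∠WQX) = (QW² + QX² - WX²) / (2·QW·QX)
  ∠WQX = 30.96°

Step 10: From AQ = 3, AS = 3·√10, QS = 9, by the inverse law of cosines:
  cos(∠QAS) = (AQ² + AS² - QS²) / (2·AQ·AS)
  ∠QAS = 71.57°

Step 11: From WQ = √34, WX = 3, QX = 5, by the inverse law of cosines:
  cos(∠QWX) = (WQ² + WX² - QX²) / (2·WQ·WX)
  ∠QWX = 59.04°

Step 12: From SA = 3·√10, SQ = 9, AQ = 3, by the inverse law of cosines:
  cos(∠ASQ) = (SA² + SQ² - AQ²) / (2·SA·SQ)
  ∠ASQ = 18.43°

Step 13: From RA = 10, RX = 2·√39, AX = 4, by the inverse law of cosines:
  cos(∠ARX) = (RA² + RX² - AX²) / (2·RA·RX)
  ∠ARX = 16.1°

Step 14: From SA = 3·√10, SU = 16.09, AU = 13, by the inverse law of cosines:
  cos(∠ASU) = (SA² + SU² - AU²) / (2·SA·SU)
  ∠ASU = 53.88°

Step 15: From SU = 16.09, SY = 12, UY = 10, by the inverse law of cosines:
  cos(∠USY) = (SU² + SY² - UY²) / (2·SU·SY)
  ∠USY = 38.33°

Step 16: From UA = 13, US = 16.09, AS = 3·√10, by the inverse law of cosines:
  cos(∠AUS) = (UA² + US² - AS²) / (2·UA·US)
  ∠AUS = 36.12°

Step 17: From US = 16.09, UY = 10, SY = 12, by the inverse law of cosines:
  cos(∠SUY) = (US² + UY² - SY²) / (2·US·UY)
  ∠SUY = 48.09°

Step 18: From YS = 12, YU = 10, SU = 16.09, by the inverse law of cosines:
  cos(∠SYU) = (YS² + YU² - SU²) / (2·YS·YU)
  ∠SYU = 93.58°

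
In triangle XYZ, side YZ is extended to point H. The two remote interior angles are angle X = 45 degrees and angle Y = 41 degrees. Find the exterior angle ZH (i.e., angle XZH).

Exterior angle = 45 + 41 = 86 degrees (exterior angle theorem).

86 degrees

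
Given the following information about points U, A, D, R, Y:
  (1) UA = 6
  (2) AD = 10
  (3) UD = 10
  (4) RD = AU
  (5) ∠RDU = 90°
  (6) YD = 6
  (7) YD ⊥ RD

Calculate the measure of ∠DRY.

From the given relations: RD = AU = 6.
Step 1: By the law of cosines on triangle RDY: RY² = 6² + 6² − 2·6·6·cos(90°) = 72, so RY = 6·√2.
Step 2: By the inverse law of cosines on triangle DRY: cos(∠DRY) = (6² + (6·√2)² − 6²) / (2·6·6·√2) = 72/101.82 = 0.7071, so ∠DRY = 45°.

Therefore, the measure of angle ∠DRY = 45°.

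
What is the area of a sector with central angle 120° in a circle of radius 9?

The full circle has area πr² = π(9)² = 81*pi.
The sector covers 120° out of 360°, a fraction of 1/3.
Sector area = 81*pi × 1/3 = 27*pi.

27*pi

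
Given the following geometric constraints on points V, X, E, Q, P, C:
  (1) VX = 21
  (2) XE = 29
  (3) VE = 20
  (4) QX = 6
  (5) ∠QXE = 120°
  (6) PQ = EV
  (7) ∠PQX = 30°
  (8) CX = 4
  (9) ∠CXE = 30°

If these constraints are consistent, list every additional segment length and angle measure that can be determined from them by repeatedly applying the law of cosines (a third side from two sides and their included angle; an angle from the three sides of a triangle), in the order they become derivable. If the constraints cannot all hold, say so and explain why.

The constraints are consistent. Derivable facts, in order:
After 1 step:
- EC ≈ 25.61
- EQ ≈ 32.42
- XP ≈ 15.1
- ∠EVX = 90°
- ∠EXV = 43.6°
- ∠VEX = 46.4°
After 2 steps:
- ∠CEX = 4.48°
- ∠ECX = 145.52°
- ∠EQX = 50.78°
- ∠PXQ = 138.54°
- ∠QEX = 9.22°
- ∠QPX = 11.46°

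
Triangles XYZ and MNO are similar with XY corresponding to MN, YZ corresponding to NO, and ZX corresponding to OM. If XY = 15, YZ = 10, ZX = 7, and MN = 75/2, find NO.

Since the triangles are similar, the ratio of corresponding sides is constant.
Scale factor k = MN / XY = 75/2 / 15 = 5/2
NO = k * YZ = 5/2 * 10 = 25

25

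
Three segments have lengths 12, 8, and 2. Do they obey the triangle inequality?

Check the triangle inequality: 8 + 2 = 10 ≤ 12.
Since the sum of two sides does not exceed the third, no triangle can be formed.

No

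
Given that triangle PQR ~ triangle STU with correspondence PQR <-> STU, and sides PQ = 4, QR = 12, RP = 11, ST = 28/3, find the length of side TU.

Since the triangles are similar, the ratio of corresponding sides is constant.
Scale factor k = ST / PQ = 28/3 / 4 = 7/3
TU = k * QR = 7/3 * 12 = 28

28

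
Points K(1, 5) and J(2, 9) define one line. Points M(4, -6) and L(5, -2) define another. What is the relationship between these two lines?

Slope of line 1: m1 = (9 - 5)/(2 - 1) = 4/1 = 4
Slope of line 2: m2 = (-2 - -6)/(5 - 4) = 4/1 = 4
Two lines are parallel if and only if they have equal slopes (or both are vertical).
Here m1 = m2 = 4, confirming the lines are parallel.

Parallel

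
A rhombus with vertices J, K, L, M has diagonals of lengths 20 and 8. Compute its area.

Area = (20 * 8) / 2 = 160 / 2 = 80

80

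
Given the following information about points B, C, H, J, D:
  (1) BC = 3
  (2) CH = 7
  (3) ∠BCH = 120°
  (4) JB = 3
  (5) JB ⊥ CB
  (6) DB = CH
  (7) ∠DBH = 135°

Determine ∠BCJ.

Step 1: By the law of cosines on triangle CBJ: CJ² = 3² + 3² − 2·3·3·cos(90°) = 18, so CJ = 3·√2.
Step 2: By the inverse law of cosines on triangle BCJ: cos(∠BCJ) = (3² + (3·√2)² − 3²) / (2·3·3·√2) = 18/25.46 = 0.7071, so ∠BCJ = 45°.

Therefore, the measure of angle ∠BCJ = 45°.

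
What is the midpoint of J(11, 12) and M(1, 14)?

The midpoint is the average of the coordinates:
x: (11 + 1)/2 = 6
y: (12 + 14)/2 = 13
Midpoint = (6, 13)

(6, 13)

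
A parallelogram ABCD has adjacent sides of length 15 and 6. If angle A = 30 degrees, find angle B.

In a parallelogram, consecutive angles are supplementary (sum to 180°).
angle B = 180 - angle A
angle B = 180 - 30
angle B = 150 degrees

150 degrees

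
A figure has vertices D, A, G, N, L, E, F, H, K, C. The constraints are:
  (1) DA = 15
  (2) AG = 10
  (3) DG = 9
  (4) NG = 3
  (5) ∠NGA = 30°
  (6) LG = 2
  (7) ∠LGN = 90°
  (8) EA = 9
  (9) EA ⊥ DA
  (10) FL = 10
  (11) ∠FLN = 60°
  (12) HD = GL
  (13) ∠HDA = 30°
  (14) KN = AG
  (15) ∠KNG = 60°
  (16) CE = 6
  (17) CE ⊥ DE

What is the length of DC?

Step 1: By the law of cosines on triangle EAD: ED² = 9² + 15² − 2·9·15·cos(90°) = 306, so ED = 3·√34.
Step 2: By the law of cosines on triangle DEC: DC² = (3·√34)² + 6² − 2·3·√34·6·cos(90°) = 342, so DC = 3·√38.

Therefore, the length of DC = 3·√38.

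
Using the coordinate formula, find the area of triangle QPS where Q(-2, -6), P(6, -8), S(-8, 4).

Using the Shoelace formula for a triangle:
Area = (1/2)|x0(y1 - y2) + x1(y2 - y0) + x2(y0 - y1)|
Area = (1/2)|-2(-8 - 4) + 6(4 - -6) + -8(-6 - -8)|
Area = (1/2)|24 + 60 + -16|
Area = (1/2)|68|
Area = (1/2)(68)
Area = 34

34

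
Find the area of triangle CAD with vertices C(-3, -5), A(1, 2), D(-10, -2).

Using the Shoelace formula for a triangle:
Area = (1/2)|x0(y1 - y2) + x1(y2 - y0) + x2(y0 - y1)|
Area = (1/2)|-3(2 - -2) + 1(-2 - -5) + -10(-5 - 2)|
Area = (1/2)|-12 + 3 + 70|
Area = (1/2)|61|
Area = (1/2)(61)
Area = 61/2

61/2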